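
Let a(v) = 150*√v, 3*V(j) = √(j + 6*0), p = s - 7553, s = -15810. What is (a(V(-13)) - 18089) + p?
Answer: -41452 + 50*(-13)^(¼)*√3 ≈ -41336.0 + 116.28*I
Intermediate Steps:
p = -23363 (p = -15810 - 7553 = -23363)
V(j) = √j/3 (V(j) = √(j + 6*0)/3 = √(j + 0)/3 = √j/3)
(a(V(-13)) - 18089) + p = (150*√(√(-13)/3) - 18089) - 23363 = (150*√((I*√13)/3) - 18089) - 23363 = (150*√(I*√13/3) - 18089) - 23363 = (150*(√3*13^(¼)*√I/3) - 18089) - 23363 = (50*√3*13^(¼)*√I - 18089) - 23363 = (-18089 + 50*√3*13^(¼)*√I) - 23363 = -41452 + 50*√3*13^(¼)*√I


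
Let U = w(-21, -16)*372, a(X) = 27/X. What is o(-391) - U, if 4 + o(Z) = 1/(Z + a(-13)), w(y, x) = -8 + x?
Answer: 45601627/5110 ≈ 8924.0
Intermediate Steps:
o(Z) = -4 + 1/(-27/13 + Z) (o(Z) = -4 + 1/(Z + 27/(-13)) = -4 + 1/(Z + 27*(-1/13)) = -4 + 1/(Z - 27/13) = -4 + 1/(-27/13 + Z))
U = -8928 (U = (-8 - 16)*372 = -24*372 = -8928)
o(-391) - U = (121 - 52*(-391))/(-27 + 13*(-391)) - 1*(-8928) = (121 + 20332)/(-27 - 5083) + 8928 = 20453/(-5110) + 8928 = -1/5110*20453 + 8928 = -20453/5110 + 8928 = 45601627/5110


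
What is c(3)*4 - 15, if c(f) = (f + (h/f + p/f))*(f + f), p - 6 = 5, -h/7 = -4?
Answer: 369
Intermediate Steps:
h = 28 (h = -7*(-4) = 28)
p = 11 (p = 6 + 5 = 11)
c(f) = 2*f*(f + 39/f) (c(f) = (f + (28/f + 11/f))*(f + f) = (f + 39/f)*(2*f) = 2*f*(f + 39/f))
c(3)*4 - 15 = (78 + 2*3**2)*4 - 15 = (78 + 2*9)*4 - 15 = (78 + 18)*4 - 15 = 96*4 - 15 = 384 - 15 = 369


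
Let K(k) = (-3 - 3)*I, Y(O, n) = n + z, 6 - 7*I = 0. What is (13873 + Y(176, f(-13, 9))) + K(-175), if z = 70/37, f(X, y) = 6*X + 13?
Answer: 3575430/259 ≈ 13805.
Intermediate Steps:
I = 6/7 (I = 6/7 - ⅐*0 = 6/7 + 0 = 6/7 ≈ 0.85714)
f(X, y) = 13 + 6*X
z = 70/37 (z = 70*(1/37) = 70/37 ≈ 1.8919)
Y(O, n) = 70/37 + n (Y(O, n) = n + 70/37 = 70/37 + n)
K(k) = -36/7 (K(k) = (-3 - 3)*(6/7) = -6*6/7 = -36/7)
(13873 + Y(176, f(-13, 9))) + K(-175) = (13873 + (70/37 + (13 + 6*(-13)))) - 36/7 = (13873 + (70/37 + (13 - 78))) - 36/7 = (13873 + (70/37 - 65)) - 36/7 = (13873 - 2335/37) - 36/7 = 510966/37 - 36/7 = 3575430/259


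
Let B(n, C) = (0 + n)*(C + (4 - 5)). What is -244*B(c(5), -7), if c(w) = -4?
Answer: -7808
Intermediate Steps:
B(n, C) = n*(-1 + C) (B(n, C) = n*(C - 1) = n*(-1 + C))
-244*B(c(5), -7) = -(-976)*(-1 - 7) = -(-976)*(-8) = -244*32 = -7808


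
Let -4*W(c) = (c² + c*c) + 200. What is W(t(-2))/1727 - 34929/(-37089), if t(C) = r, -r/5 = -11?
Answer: 526849/14233934 ≈ 0.037014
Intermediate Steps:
r = 55 (r = -5*(-11) = 55)
t(C) = 55
W(c) = -50 - c²/2 (W(c) = -((c² + c*c) + 200)/4 = -((c² + c²) + 200)/4 = -(2*c² + 200)/4 = -(200 + 2*c²)/4 = -50 - c²/2)
W(t(-2))/1727 - 34929/(-37089) = (-50 - ½*55²)/1727 - 34929/(-37089) = (-50 - ½*3025)*(1/1727) - 34929*(-1/37089) = (-50 - 3025/2)*(1/1727) + 3881/4121 = -3125/2*1/1727 + 3881/4121 = -3125/3454 + 3881/4121 = 526849/14233934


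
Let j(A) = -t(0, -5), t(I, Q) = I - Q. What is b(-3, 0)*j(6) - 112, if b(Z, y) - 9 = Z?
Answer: -142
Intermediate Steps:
b(Z, y) = 9 + Z
j(A) = -5 (j(A) = -(0 - 1*(-5)) = -(0 + 5) = -1*5 = -5)
b(-3, 0)*j(6) - 112 = (9 - 3)*(-5) - 112 = 6*(-5) - 112 = -30 - 112 = -142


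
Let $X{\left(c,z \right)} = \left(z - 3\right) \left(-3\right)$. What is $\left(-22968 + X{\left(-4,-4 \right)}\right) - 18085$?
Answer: $-41032$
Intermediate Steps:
$X{\left(c,z \right)} = 9 - 3 z$ ($X{\left(c,z \right)} = \left(-3 + z\right) \left(-3\right) = 9 - 3 z$)
$\left(-22968 + X{\left(-4,-4 \right)}\right) - 18085 = \left(-22968 + \left(9 - -12\right)\right) - 18085 = \left(-22968 + \left(9 + 12\right)\right) - 18085 = \left(-22968 + 21\right) - 18085 = -22947 - 18085 = -41032$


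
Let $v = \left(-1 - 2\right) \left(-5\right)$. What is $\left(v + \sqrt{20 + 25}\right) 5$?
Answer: $75 + 15 \sqrt{5} \approx 108.54$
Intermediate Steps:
$v = 15$ ($v = \left(-3\right) \left(-5\right) = 15$)
$\left(v + \sqrt{20 + 25}\right) 5 = \left(15 + \sqrt{20 + 25}\right) 5 = \left(15 + \sqrt{45}\right) 5 = \left(15 + 3 \sqrt{5}\right) 5 = 75 + 15 \sqrt{5}$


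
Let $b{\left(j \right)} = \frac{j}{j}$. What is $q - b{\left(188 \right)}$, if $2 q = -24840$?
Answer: $-12421$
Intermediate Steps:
$q = -12420$ ($q = \frac{1}{2} \left(-24840\right) = -12420$)
$b{\left(j \right)} = 1$
$q - b{\left(188 \right)} = -12420 - 1 = -12421$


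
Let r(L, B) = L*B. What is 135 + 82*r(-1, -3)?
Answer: 381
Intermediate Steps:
r(L, B) = B*L
135 + 82*r(-1, -3) = 135 + 82*(-3*(-1)) = 135 + 82*3 = 135 + 246 = 381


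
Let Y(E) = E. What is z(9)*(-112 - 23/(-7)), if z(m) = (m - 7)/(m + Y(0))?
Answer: -1522/63 ≈ -24.159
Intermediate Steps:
z(m) = (-7 + m)/m (z(m) = (m - 7)/(m + 0) = (-7 + m)/m)
z(9)*(-112 - 23/(-7)) = ((-7 + 9)/9)*(-112 - 23/(-7)) = ((⅑)*2)*(-112 - 23*(-⅐)) = 2*(-112 + 23/7)/9 = (2/9)*(-761/7) = -1522/63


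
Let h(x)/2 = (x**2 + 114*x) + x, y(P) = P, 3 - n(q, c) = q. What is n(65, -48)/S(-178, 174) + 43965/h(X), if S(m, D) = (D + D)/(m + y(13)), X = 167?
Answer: 27190085/910484 ≈ 29.863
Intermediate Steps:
n(q, c) = 3 - q
h(x) = 2*x**2 + 230*x (h(x) = 2*((x**2 + 114*x) + x) = 2*(x**2 + 115*x) = 2*x**2 + 230*x)
S(m, D) = 2*D/(13 + m) (S(m, D) = (D + D)/(m + 13) = (2*D)/(13 + m) = 2*D/(13 + m))
n(65, -48)/S(-178, 174) + 43965/h(X) = (3 - 1*65)/((2*174/(13 - 178))) + 43965/((2*167*(115 + 167))) = (3 - 65)/((2*174/(-165))) + 43965/((2*167*282)) = -62/(2*174*(-1/165)) + 43965/94188 = -62/(-116/55) + 43965*(1/94188) = -62*(-55/116) + 14655/31396 = 1705/58 + 14655/31396 = 27190085/910484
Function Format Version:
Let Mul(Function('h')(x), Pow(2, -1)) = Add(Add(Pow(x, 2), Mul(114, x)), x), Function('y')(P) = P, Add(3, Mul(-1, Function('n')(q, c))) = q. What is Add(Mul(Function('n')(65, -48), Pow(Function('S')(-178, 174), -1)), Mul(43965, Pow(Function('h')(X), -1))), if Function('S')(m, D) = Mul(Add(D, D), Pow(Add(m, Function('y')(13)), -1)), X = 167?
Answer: Rational(27190085, 910484) ≈ 29.863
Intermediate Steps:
Function('n')(q, c) = Add(3, Mul(-1, q))
Function('h')(x) = Add(Mul(2, Pow(x, 2)), Mul(230, x)) (Function('h')(x) = Mul(2, Add(Add(Pow(x, 2), Mul(114, x)), x)) = Mul(2, Add(Pow(x, 2), Mul(115, x))) = Add(Mul(2, Pow(x, 2)), Mul(230, x)))
Function('S')(m, D) = Mul(2, D, Pow(Add(13, m), -1)) (Function('S')(m, D) = Mul(Add(D, D), Pow(Add(m, 13), -1)) = Mul(Mul(2, D), Pow(Add(13, m), -1)) = Mul(2, D, Pow(Add(13, m), -1)))
Add(Mul(Function('n')(65, -48), Pow(Function('S')(-178, 174), -1)), Mul(43965, Pow(Function('h')(X), -1))) = Add(Mul(Add(3, Mul(-1, 65)), Pow(Mul(2, 174, Pow(Add(13, -178), -1)), -1)), Mul(43965, Pow(Mul(2, 167, Add(115, 167)), -1))) = Add(Mul(Add(3, -65), Pow(Mul(2, 174, Pow(-165, -1)), -1)), Mul(43965, Pow(Mul(2, 167, 282), -1))) = Add(Mul(-62, Pow(Mul(2, 174, Rational(-1, 165)), -1)), Mul(43965, Pow(94188, -1))) = Add(Mul(-62, Pow(Rational(-116, 55), -1)), Mul(43965, Rational(1, 94188))) = Add(Mul(-62, Rational(-55, 116)), Rational(14655, 31396)) = Add(Rational(1705, 58), Rational(14655, 31396)) = Rational(27190085, 910484)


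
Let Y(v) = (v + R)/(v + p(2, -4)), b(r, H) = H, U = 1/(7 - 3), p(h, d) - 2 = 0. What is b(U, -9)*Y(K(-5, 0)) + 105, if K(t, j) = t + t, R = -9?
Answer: 669/8 ≈ 83.625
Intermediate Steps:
p(h, d) = 2 (p(h, d) = 2 + 0 = 2)
K(t, j) = 2*t
U = ¼ (U = 1/4 = ¼ ≈ 0.25000)
Y(v) = (-9 + v)/(2 + v) (Y(v) = (v - 9)/(v + 2) = (-9 + v)/(2 + v))
b(U, -9)*Y(K(-5, 0)) + 105 = -9*(-9 + 2*(-5))/(2 + 2*(-5)) + 105 = -9*(-9 - 10)/(2 - 10) + 105 = -9*(-19)/(-8) + 105 = -(-9)*(-19)/8 + 105 = -9*19/8 + 105 = -171/8 + 105 = 669/8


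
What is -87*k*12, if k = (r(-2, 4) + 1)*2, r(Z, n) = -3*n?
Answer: 22968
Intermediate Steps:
k = -22 (k = (-3*4 + 1)*2 = (-12 + 1)*2 = -11*2 = -22)
-87*k*12 = -87*(-22)*12 = 1914*12 = 22968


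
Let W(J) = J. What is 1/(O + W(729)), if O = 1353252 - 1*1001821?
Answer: 1/352160 ≈ 2.8396e-6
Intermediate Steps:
O = 351431 (O = 1353252 - 1001821 = 351431)
1/(O + W(729)) = 1/(351431 + 729) = 1/352160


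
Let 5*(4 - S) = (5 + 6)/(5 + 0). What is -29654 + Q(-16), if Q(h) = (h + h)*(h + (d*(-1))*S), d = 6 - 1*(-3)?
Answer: -702918/25 ≈ -28117.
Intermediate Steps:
d = 9 (d = 6 + 3 = 9)
S = 89/25 (S = 4 - (5 + 6)/(5*(5 + 0)) = 4 - 11/(5*5) = 4 - ⅕*11/5 = 4 - 11/25 = 89/25 ≈ 3.5600)
Q(h) = 2*h*(-801/25 + h) (Q(h) = (h + h)*(h + (9*(-1))*(89/25)) = (2*h)*(h - 9*89/25) = (2*h)*(h - 801/25) = (2*h)*(-801/25 + h) = 2*h*(-801/25 + h))
-29654 + Q(-16) = -29654 + (2/25)*(-16)*(-801 + 25*(-16)) = -29654 + (2/25)*(-16)*(-801 - 400) = -29654 + (2/25)*(-16)*(-1201) = -29654 + 38432/25 = -702918/25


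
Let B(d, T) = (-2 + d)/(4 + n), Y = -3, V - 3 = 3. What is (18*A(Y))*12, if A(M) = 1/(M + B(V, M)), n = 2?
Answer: -648/7 ≈ -92.571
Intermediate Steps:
V = 6 (V = 3 + 3 = 6)
B(d, T) = -⅓ + d/6 (B(d, T) = (-2 + d)/(4 + 2) = (-2 + d)/6 = (-2 + d)*(⅙) = -⅓ + d/6)
A(M) = 1/(⅔ + M) (A(M) = 1/(M + (-⅓ + (⅙)*6)) = 1/(M + (-⅓ + 1)) = 1/(M + ⅔) = 1/(⅔ + M))
(18*A(Y))*12 = (18*(3/(2 + 3*(-3))))*12 = (18*(3/(2 - 9)))*12 = (18*(3/(-7)))*12 = (18*(3*(-⅐)))*12 = (18*(-3/7))*12 = -54/7*12 = -648/7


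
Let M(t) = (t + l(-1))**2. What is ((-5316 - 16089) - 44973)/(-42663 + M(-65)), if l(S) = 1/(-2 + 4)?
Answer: 6808/3949 ≈ 1.7240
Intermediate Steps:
l(S) = 1/2
M(t) = (1/2 + t)**2 (M(t) = (t + 1/2)**2 = (1/2 + t)**2)
((-5316 - 16089) - 44973)/(-42663 + M(-65)) = ((-5316 - 16089) - 44973)/(-42663 + (1 + 2*(-65))**2/4) = (-21405 - 44973)/(-42663 + (1 - 130)**2/4) = -66378/(-42663 + (1/4)*(-129)**2) = -66378/(-42663 + (1/4)*16641) = -66378/(-42663 + 16641/4) = -66378/(-154011/4) = -66378*(-4/154011) = 6808/3949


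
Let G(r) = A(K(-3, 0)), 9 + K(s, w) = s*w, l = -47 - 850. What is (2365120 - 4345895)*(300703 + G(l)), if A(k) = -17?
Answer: -595591311650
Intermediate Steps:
l = -897
K(s, w) = -9 + s*w
G(r) = -17
(2365120 - 4345895)*(300703 + G(l)) = (2365120 - 4345895)*(300703 - 17) = -1980775*300686 = -595591311650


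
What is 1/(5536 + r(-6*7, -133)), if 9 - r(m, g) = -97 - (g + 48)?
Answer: 1/5557 ≈ 0.00017995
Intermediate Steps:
r(m, g) = 154 + g (r(m, g) = 9 - (-97 - (g + 48)) = 9 - (-97 - (48 + g)) = 9 - (-97 + (-48 - g)) = 9 - (-145 - g) = 9 + (145 + g) = 154 + g)
1/(5536 + r(-6*7, -133)) = 1/(5536 + (154 - 133)) = 1/(5536 + 21) = 1/5557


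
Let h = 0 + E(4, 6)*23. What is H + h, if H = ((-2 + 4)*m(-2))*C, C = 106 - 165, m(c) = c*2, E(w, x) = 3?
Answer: 541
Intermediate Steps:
m(c) = 2*c
C = -59
h = 69 (h = 0 + 3*23 = 0 + 69 = 69)
H = 472 (H = ((-2 + 4)*(2*(-2)))*(-59) = (2*(-4))*(-59) = -8*(-59) = 472)
H + h = 472 + 69 = 541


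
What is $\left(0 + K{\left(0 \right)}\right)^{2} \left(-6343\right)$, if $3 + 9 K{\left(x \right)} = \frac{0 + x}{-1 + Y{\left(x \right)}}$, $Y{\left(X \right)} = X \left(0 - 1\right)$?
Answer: $- \frac{6343}{9} \approx -704.78$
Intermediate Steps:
$Y{\left(X \right)} = - X$ ($Y{\left(X \right)} = X \left(-1\right) = - X$)
$K{\left(x \right)} = - \frac{1}{3} + \frac{x}{9 \left(-1 - x\right)}$ ($K{\left(x \right)} = - \frac{1}{3} + \frac{\left(0 + x\right) \frac{1}{-1 - x}}{9} = - \frac{1}{3} + \frac{x \frac{1}{-1 - x}}{9} = - \frac{1}{3} + \frac{x}{9 \left(-1 - x\right)}$)
$\left(0 + K{\left(0 \right)}\right)^{2} \left(-6343\right) = \left(0 + \frac{-3 - 0}{9 \left(1 + 0\right)}\right)^{2} \left(-6343\right) = \left(0 + \frac{-3 + 0}{9 \cdot 1}\right)^{2} \left(-6343\right) = \left(0 + \frac{1}{9} \cdot 1 \left(-3\right)\right)^{2} \left(-6343\right) = \left(0 - \frac{1}{3}\right)^{2} \left(-6343\right) = \left(- \frac{1}{3}\right)^{2} \left(-6343\right) = \frac{1}{9} \left(-6343\right) = - \frac{6343}{9}$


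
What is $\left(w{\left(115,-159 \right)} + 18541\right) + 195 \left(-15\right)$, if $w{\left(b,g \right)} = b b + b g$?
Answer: $10556$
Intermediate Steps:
$w{\left(b,g \right)} = b^{2} + b g$
$\left(w{\left(115,-159 \right)} + 18541\right) + 195 \left(-15\right) = \left(115 \left(115 - 159\right) + 18541\right) + 195 \left(-15\right) = \left(115 \left(-44\right) + 18541\right) - 2925 = \left(-5060 + 18541\right) - 2925 = 13481 - 2925 = 10556$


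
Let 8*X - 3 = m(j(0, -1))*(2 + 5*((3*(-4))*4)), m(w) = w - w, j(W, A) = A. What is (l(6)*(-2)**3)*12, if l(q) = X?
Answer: -36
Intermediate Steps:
m(w) = 0
X = 3/8 (X = 3/8 + (0*(2 + 5*((3*(-4))*4)))/8 = 3/8 + (0*(2 + 5*(-12*4)))/8 = 3/8 + (0*(2 + 5*(-48)))/8 = 3/8 + (0*(2 - 240))/8 = 3/8 + (0*(-238))/8 = 3/8 + (1/8)*0 = 3/8 + 0 = 3/8 ≈ 0.37500)
l(q) = 3/8
(l(6)*(-2)**3)*12 = ((3/8)*(-2)**3)*12 = ((3/8)*(-8))*12 = -3*12 = -36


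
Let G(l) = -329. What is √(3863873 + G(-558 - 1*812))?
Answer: 2*√965886 ≈ 1965.6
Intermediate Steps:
√(3863873 + G(-558 - 1*812)) = √(3863873 - 329) = √3863544 = 2*√965886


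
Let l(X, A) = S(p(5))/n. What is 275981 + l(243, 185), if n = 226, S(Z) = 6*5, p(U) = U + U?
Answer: 31185868/113 ≈ 2.7598e+5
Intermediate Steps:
p(U) = 2*U
S(Z) = 30
l(X, A) = 15/113 (l(X, A) = 30/226 = 30*(1/226) = 15/113)
275981 + l(243, 185) = 275981 + 15/113 = 31185868/113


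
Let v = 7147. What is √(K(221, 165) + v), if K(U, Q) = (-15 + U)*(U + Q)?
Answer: √86663 ≈ 294.39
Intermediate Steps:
K(U, Q) = (-15 + U)*(Q + U)
√(K(221, 165) + v) = √((221² - 15*165 - 15*221 + 165*221) + 7147) = √((48841 - 2475 - 3315 + 36465) + 7147) = √(79516 + 7147) = √86663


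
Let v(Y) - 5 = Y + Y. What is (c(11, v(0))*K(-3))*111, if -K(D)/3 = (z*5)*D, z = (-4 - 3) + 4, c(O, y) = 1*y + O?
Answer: -239760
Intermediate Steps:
v(Y) = 5 + 2*Y (v(Y) = 5 + (Y + Y) = 5 + 2*Y)
c(O, y) = O + y (c(O, y) = y + O = O + y)
z = -3 (z = -7 + 4 = -3)
K(D) = 45*D (K(D) = -3*(-3*5)*D = -(-45)*D = 45*D)
(c(11, v(0))*K(-3))*111 = ((11 + (5 + 2*0))*(45*(-3)))*111 = ((11 + (5 + 0))*(-135))*111 = ((11 + 5)*(-135))*111 = (16*(-135))*111 = -2160*111 = -239760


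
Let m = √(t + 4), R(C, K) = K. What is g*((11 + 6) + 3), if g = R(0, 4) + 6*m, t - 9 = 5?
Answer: 80 + 360*√2 ≈ 589.12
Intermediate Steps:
t = 14 (t = 9 + 5 = 14)
m = 3*√2 (m = √(14 + 4) = √18 = 3*√2 ≈ 4.2426)
g = 4 + 18*√2 (g = 4 + 6*(3*√2) = 4 + 18*√2 ≈ 29.456)
g*((11 + 6) + 3) = (4 + 18*√2)*((11 + 6) + 3) = (4 + 18*√2)*(17 + 3) = (4 + 18*√2)*20 = 80 + 360*√2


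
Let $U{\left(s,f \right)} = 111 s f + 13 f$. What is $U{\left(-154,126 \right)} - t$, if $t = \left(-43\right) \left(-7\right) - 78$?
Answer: $-2152429$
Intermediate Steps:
$U{\left(s,f \right)} = 13 f + 111 f s$ ($U{\left(s,f \right)} = 111 f s + 13 f = 13 f + 111 f s$)
$t = 223$ ($t = 301 - 78 = 223$)
$U{\left(-154,126 \right)} - t = 126 \left(13 + 111 \left(-154\right)\right) - 223 = 126 \left(13 - 17094\right) - 223 = 126 \left(-17081\right) - 223 = -2152206 - 223 = -2152429$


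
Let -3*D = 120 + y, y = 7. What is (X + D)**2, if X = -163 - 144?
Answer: 1098304/9 ≈ 1.2203e+5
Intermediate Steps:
D = -127/3 (D = -(120 + 7)/3 = -1/3*127 = -127/3 ≈ -42.333)
X = -307
(X + D)**2 = (-307 - 127/3)**2 = (-1048/3)**2 = 1098304/9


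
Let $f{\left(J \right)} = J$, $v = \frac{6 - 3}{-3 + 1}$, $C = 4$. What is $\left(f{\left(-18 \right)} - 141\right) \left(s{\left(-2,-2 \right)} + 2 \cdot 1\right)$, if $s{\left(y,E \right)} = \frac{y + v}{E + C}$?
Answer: $- \frac{159}{4} \approx -39.75$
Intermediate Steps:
$v = - \frac{3}{2}$ ($v = \frac{3}{-2} = 3 \left(- \frac{1}{2}\right) = - \frac{3}{2} \approx -1.5$)
$s{\left(y,E \right)} = \frac{- \frac{3}{2} + y}{4 + E}$ ($s{\left(y,E \right)} = \frac{y - \frac{3}{2}}{E + 4} = \frac{- \frac{3}{2} + y}{4 + E}$)
$\left(f{\left(-18 \right)} - 141\right) \left(s{\left(-2,-2 \right)} + 2 \cdot 1\right) = \left(-18 - 141\right) \left(\frac{- \frac{3}{2} - 2}{4 - 2} + 2 \cdot 1\right) = - 159 \left(\frac{1}{2} \left(- \frac{7}{2}\right) + 2\right) = - 159 \left(- \frac{7}{4} + 2\right) = \left(-159\right) \frac{1}{4} = - \frac{159}{4}$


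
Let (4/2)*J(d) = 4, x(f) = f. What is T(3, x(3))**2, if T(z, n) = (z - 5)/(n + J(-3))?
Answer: 4/25 ≈ 0.16000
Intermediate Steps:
J(d) = 2 (J(d) = (1/2)*4 = 2)
T(z, n) = (-5 + z)/(2 + n) (T(z, n) = (z - 5)/(n + 2) = (-5 + z)/(2 + n))
T(3, x(3))**2 = ((-5 + 3)/(2 + 3))**2 = (-2/5)**2 = 4/25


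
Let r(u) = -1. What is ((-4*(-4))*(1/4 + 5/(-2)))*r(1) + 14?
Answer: 50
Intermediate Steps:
((-4*(-4))*(1/4 + 5/(-2)))*r(1) + 14 = ((-4*(-4))*(1/4 + 5/(-2)))*(-1) + 14 = (16*(1*(¼) + 5*(-½)))*(-1) + 14 = (16*(¼ - 5/2))*(-1) + 14 = (16*(-9/4))*(-1) + 14 = -36*(-1) + 14 = 36 + 14 = 50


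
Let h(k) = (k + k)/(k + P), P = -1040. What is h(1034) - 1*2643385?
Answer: -7931189/3 ≈ -2.6437e+6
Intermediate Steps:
h(k) = 2*k/(-1040 + k) (h(k) = (k + k)/(k - 1040) = (2*k)/(-1040 + k) = 2*k/(-1040 + k))
h(1034) - 1*2643385 = 2*1034/(-1040 + 1034) - 1*2643385 = 2*1034/(-6) - 2643385 = 2*1034*(-⅙) - 2643385 = -1034/3 - 2643385 = -7931189/3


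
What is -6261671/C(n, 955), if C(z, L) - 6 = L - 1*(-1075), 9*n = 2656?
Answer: -6261671/2036 ≈ -3075.5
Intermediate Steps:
n = 2656/9 (n = (⅑)*2656 = 2656/9 ≈ 295.11)
C(z, L) = 1081 + L (C(z, L) = 6 + (L - 1*(-1075)) = 6 + (L + 1075) = 6 + (1075 + L) = 1081 + L)
-6261671/C(n, 955) = -6261671/(1081 + 955) = -6261671/2036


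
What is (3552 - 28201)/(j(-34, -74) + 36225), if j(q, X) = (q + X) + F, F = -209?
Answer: -24649/35908 ≈ -0.68645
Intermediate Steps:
j(q, X) = -209 + X + q (j(q, X) = (q + X) - 209 = (X + q) - 209 = -209 + X + q)
(3552 - 28201)/(j(-34, -74) + 36225) = (3552 - 28201)/((-209 - 74 - 34) + 36225) = -24649/(-317 + 36225) = -24649/35908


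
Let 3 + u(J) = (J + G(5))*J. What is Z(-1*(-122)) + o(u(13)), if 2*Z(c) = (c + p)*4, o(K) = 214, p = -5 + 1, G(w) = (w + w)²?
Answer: 450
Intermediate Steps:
G(w) = 4*w² (G(w) = (2*w)² = 4*w²)
p = -4
u(J) = -3 + J*(100 + J) (u(J) = -3 + (J + 4*5²)*J = -3 + (J + 4*25)*J = -3 + (J + 100)*J = -3 + (100 + J)*J = -3 + J*(100 + J))
Z(c) = -8 + 2*c (Z(c) = ((c - 4)*4)/2 = ((-4 + c)*4)/2 = (-16 + 4*c)/2 = -8 + 2*c)
Z(-1*(-122)) + o(u(13)) = (-8 + 2*(-1*(-122))) + 214 = (-8 + 2*122) + 214 = (-8 + 244) + 214 = 236 + 214 = 450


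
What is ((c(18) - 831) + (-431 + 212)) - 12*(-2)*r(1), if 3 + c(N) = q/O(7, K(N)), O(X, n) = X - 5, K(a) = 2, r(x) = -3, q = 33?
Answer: -2217/2 ≈ -1108.5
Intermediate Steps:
O(X, n) = -5 + X
c(N) = 27/2 (c(N) = -3 + 33/(-5 + 7) = -3 + 33/2 = 27/2)
((c(18) - 831) + (-431 + 212)) - 12*(-2)*r(1) = ((27/2 - 831) + (-431 + 212)) - 12*(-2)*(-3) = (-1635/2 - 219) - (-24)*(-3) = -2073/2 - 1*72 = -2073/2 - 72 = -2217/2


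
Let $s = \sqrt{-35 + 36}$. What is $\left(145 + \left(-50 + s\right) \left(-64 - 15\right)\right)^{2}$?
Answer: $16128256$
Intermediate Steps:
$s = 1$ ($s = \sqrt{1} = 1$)
$\left(145 + \left(-50 + s\right) \left(-64 - 15\right)\right)^{2} = \left(145 + \left(-50 + 1\right) \left(-64 - 15\right)\right)^{2} = \left(145 - -3871\right)^{2} = \left(145 + 3871\right)^{2} = 4016^{2} = 16128256$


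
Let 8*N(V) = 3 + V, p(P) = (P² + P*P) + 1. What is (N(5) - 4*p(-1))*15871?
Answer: -174581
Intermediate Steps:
p(P) = 1 + 2*P² (p(P) = (P² + P²) + 1 = 2*P² + 1 = 1 + 2*P²)
N(V) = 3/8 + V/8 (N(V) = (3 + V)/8 = 3/8 + V/8)
(N(5) - 4*p(-1))*15871 = ((3/8 + (⅛)*5) - 4*(1 + 2*(-1)²))*15871 = ((3/8 + 5/8) - 4*(1 + 2*1))*15871 = (1 - 4*(1 + 2))*15871 = (1 - 4*3)*15871 = (1 - 12)*15871 = -11*15871 = -174581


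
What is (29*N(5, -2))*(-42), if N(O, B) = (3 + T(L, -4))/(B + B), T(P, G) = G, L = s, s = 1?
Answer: -609/2 ≈ -304.50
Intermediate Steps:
L = 1
N(O, B) = -1/(2*B) (N(O, B) = (3 - 4)/(B + B) = -1/(2*B))
(29*N(5, -2))*(-42) = (29*(-½/(-2)))*(-42) = (29*(-½*(-½)))*(-42) = (29*(¼))*(-42) = (29/4)*(-42) = -609/2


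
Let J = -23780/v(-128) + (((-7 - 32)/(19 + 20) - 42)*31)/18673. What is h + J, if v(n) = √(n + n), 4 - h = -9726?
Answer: 181686957/18673 + 5945*I/4 ≈ 9729.9 + 1486.3*I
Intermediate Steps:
h = 9730 (h = 4 - 1*(-9726) = 4 + 9726 = 9730)
v(n) = √2*√n (v(n) = √(2*n) = √2*√n)
J = -1333/18673 + 5945*I/4 (J = -23780*(-I/16) + (((-7 - 32)/(19 + 20) - 42)*31)/18673 = -23780*(-I/16) + ((-39/39 - 42)*31)*(1/18673) = -23780*(-I/16) + ((-39*1/39 - 42)*31)*(1/18673) = -(-5945)*I/4 + ((-1 - 42)*31)*(1/18673) = 5945*I/4 - 43*31*(1/18673) = 5945*I/4 - 1333*1/18673 = 5945*I/4 - 1333/18673 = -1333/18673 + 5945*I/4 ≈ -0.071386 + 1486.3*I)
h + J = 9730 + (-1333/18673 + 5945*I/4) = 181686957/18673 + 5945*I/4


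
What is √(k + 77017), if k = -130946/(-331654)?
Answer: 2*√529467516455241/165827 ≈ 277.52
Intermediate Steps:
k = 65473/165827 (k = -130946*(-1/331654) = 65473/165827 ≈ 0.39483)
√(k + 77017) = √(65473/165827 + 77017) = √(12771563532/165827) = 2*√529467516455241/165827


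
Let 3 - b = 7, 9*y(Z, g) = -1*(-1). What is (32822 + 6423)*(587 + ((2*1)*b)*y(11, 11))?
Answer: 207017375/9 ≈ 2.3002e+7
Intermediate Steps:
y(Z, g) = ⅑ (y(Z, g) = (-1*(-1))/9 = (⅑)*1 = ⅑)
b = -4 (b = 3 - 1*7 = 3 - 7 = -4)
(32822 + 6423)*(587 + ((2*1)*b)*y(11, 11)) = (32822 + 6423)*(587 + ((2*1)*(-4))*(⅑)) = 39245*(587 + (2*(-4))*(⅑)) = 39245*(587 - 8*⅑) = 39245*(587 - 8/9) = 39245*(5275/9) = 207017375/9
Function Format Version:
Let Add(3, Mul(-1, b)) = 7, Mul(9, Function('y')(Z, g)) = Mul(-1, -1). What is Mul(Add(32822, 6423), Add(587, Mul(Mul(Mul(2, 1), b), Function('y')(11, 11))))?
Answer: Rational(207017375, 9) ≈ 2.3002e+7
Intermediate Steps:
Function('y')(Z, g) = Rational(1, 9) (Function('y')(Z, g) = Mul(Rational(1, 9), Mul(-1, -1)) = Mul(Rational(1, 9), 1) = Rational(1, 9))
b = -4 (b = Add(3, Mul(-1, 7)) = Add(3, -7) = -4)
Mul(Add(32822, 6423), Add(587, Mul(Mul(Mul(2, 1), b), Function('y')(11, 11)))) = Mul(Add(32822, 6423), Add(587, Mul(Mul(Mul(2, 1), -4), Rational(1, 9)))) = Mul(39245, Add(587, Mul(Mul(2, -4), Rational(1, 9)))) = Mul(39245, Add(587, Mul(-8, Rational(1, 9)))) = Mul(39245, Add(587, Rational(-8, 9))) = Mul(39245, Rational(5275, 9)) = Rational(207017375, 9)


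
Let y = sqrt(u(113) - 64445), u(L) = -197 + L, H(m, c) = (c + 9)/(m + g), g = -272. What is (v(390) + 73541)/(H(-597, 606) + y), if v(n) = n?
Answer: -39511313985/48730162394 - 55829807891*I*sqrt(64529)/48730162394 ≈ -0.81082 - 291.04*I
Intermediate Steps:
H(m, c) = (9 + c)/(-272 + m) (H(m, c) = (c + 9)/(m - 272) = (9 + c)/(-272 + m))
y = I*sqrt(64529) (y = sqrt((-197 + 113) - 64445) = sqrt(-84 - 64445) = sqrt(-64529) = I*sqrt(64529) ≈ 254.03*I)
(v(390) + 73541)/(H(-597, 606) + y) = (390 + 73541)/((9 + 606)/(-272 - 597) + I*sqrt(64529)) = 73931/(615/(-869) + I*sqrt(64529)) = 73931/(-1/869*615 + I*sqrt(64529)) = 73931/(-615/869 + I*sqrt(64529))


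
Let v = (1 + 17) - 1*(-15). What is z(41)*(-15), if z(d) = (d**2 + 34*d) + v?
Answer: -46620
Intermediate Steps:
v = 33 (v = 18 + 15 = 33)
z(d) = 33 + d**2 + 34*d (z(d) = (d**2 + 34*d) + 33 = 33 + d**2 + 34*d)
z(41)*(-15) = (33 + 41**2 + 34*41)*(-15) = (33 + 1681 + 1394)*(-15) = 3108*(-15) = -46620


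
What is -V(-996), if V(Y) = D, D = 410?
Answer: -410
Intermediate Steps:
V(Y) = 410
-V(-996) = -1*410 = -410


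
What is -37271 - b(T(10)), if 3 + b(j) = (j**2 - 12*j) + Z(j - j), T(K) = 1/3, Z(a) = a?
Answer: -335377/9 ≈ -37264.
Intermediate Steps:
T(K) = 1/3
b(j) = -3 + j**2 - 12*j (b(j) = -3 + ((j**2 - 12*j) + (j - j)) = -3 + ((j**2 - 12*j) + 0) = -3 + (j**2 - 12*j) = -3 + j**2 - 12*j)
-37271 - b(T(10)) = -37271 - (-3 + (1/3)**2 - 12*1/3) = -37271 - (-3 + 1/9 - 4) = -37271 - 1*(-62/9) = -37271 + 62/9 = -335377/9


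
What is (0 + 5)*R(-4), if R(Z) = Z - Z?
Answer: 0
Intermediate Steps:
R(Z) = 0
(0 + 5)*R(-4) = (0 + 5)*0 = 5*0 = 0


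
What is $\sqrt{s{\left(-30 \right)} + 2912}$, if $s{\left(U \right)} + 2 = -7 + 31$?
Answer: $3 \sqrt{326} \approx 54.166$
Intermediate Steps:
$s{\left(U \right)} = 22$ ($s{\left(U \right)} = -2 + \left(-7 + 31\right) = -2 + 24 = 22$)
$\sqrt{s{\left(-30 \right)} + 2912} = \sqrt{22 + 2912} = \sqrt{2934} = 3 \sqrt{326}$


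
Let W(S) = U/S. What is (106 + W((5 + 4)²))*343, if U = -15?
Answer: 979951/27 ≈ 36295.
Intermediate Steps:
W(S) = -15/S
(106 + W((5 + 4)²))*343 = (106 - 15/(5 + 4)²)*343 = (106 - 15/(9²))*343 = (106 - 15/81)*343 = (106 - 15*1/81)*343 = (106 - 5/27)*343 = (2857/27)*343 = 979951/27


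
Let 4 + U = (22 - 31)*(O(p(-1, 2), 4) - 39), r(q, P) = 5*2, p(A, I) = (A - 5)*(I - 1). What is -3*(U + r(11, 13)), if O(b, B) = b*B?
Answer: -1719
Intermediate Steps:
p(A, I) = (-1 + I)*(-5 + A) (p(A, I) = (-5 + A)*(-1 + I) = (-1 + I)*(-5 + A))
O(b, B) = B*b
r(q, P) = 10
U = 563 (U = -4 + (22 - 31)*(4*(5 - 1*(-1) - 5*2 - 1*2) - 39) = -4 - 9*(4*(5 + 1 - 10 - 2) - 39) = -4 - 9*(4*(-6) - 39) = -4 - 9*(-24 - 39) = -4 - 9*(-63) = -4 + 567 = 563)
-3*(U + r(11, 13)) = -3*(563 + 10) = -3*573 = -1719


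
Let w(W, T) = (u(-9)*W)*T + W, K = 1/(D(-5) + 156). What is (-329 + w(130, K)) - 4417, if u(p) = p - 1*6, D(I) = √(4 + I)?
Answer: -112643792/24337 + 1950*I/24337 ≈ -4628.5 + 0.080125*I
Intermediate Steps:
u(p) = -6 + p (u(p) = p - 6 = -6 + p)
K = (156 - I)/24337 (K = 1/(√(4 - 5) + 156) = 1/(√(-1) + 156) = 1/(I + 156) = 1/(156 + I) = (156 - I)/24337 ≈ 0.00641 - 4.109e-5*I)
w(W, T) = W - 15*T*W (w(W, T) = ((-6 - 9)*W)*T + W = (-15*W)*T + W = -15*T*W + W = W - 15*T*W)
(-329 + w(130, K)) - 4417 = (-329 + 130*(1 - 15*(156/24337 - I/24337))) - 4417 = (-329 + 130*(1 + (-2340/24337 + 15*I/24337))) - 4417 = (-329 + 130*(21997/24337 + 15*I/24337)) - 4417 = (-329 + (2859610/24337 + 1950*I/24337)) - 4417 = (-5147263/24337 + 1950*I/24337) - 4417 = -112643792/24337 + 1950*I/24337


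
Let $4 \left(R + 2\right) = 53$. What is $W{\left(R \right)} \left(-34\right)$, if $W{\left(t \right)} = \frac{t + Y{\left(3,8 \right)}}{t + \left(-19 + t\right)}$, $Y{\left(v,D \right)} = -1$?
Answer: $- \frac{697}{7} \approx -99.571$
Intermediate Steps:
$R = \frac{45}{4}$ ($R = -2 + \frac{1}{4} \cdot 53 = -2 + \frac{53}{4} = \frac{45}{4} \approx 11.25$)
$W{\left(t \right)} = \frac{-1 + t}{-19 + 2 t}$ ($W{\left(t \right)} = \frac{t - 1}{t + \left(-19 + t\right)} = \frac{-1 + t}{-19 + 2 t}$)
$W{\left(R \right)} \left(-34\right) = \frac{-1 + \frac{45}{4}}{-19 + 2 \cdot \frac{45}{4}} \left(-34\right) = \frac{1}{-19 + \frac{45}{2}} \cdot \frac{41}{4} \left(-34\right) = \frac{1}{\frac{7}{2}} \cdot \frac{41}{4} \left(-34\right) = \frac{2}{7} \cdot \frac{41}{4} \left(-34\right) = \frac{41}{14} \left(-34\right) = - \frac{697}{7}$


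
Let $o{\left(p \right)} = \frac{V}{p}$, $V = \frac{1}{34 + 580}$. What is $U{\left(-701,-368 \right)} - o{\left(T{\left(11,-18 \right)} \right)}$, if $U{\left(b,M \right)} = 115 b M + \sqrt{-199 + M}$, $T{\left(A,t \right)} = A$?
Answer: $\frac{200366325279}{6754} + 9 i \sqrt{7} \approx 2.9666 \cdot 10^{7} + 23.812 i$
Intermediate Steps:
$U{\left(b,M \right)} = \sqrt{-199 + M} + 115 M b$ ($U{\left(b,M \right)} = 115 M b + \sqrt{-199 + M} = \sqrt{-199 + M} + 115 M b$)
$V = \frac{1}{614} \approx 0.0016287$
$o{\left(p \right)} = \frac{1}{614 p}$
$U{\left(-701,-368 \right)} - o{\left(T{\left(11,-18 \right)} \right)} = \left(\sqrt{-199 - 368} + 115 \left(-368\right) \left(-701\right)\right) - \frac{1}{614 \cdot 11} = \left(\sqrt{-567} + 29666320\right) - \frac{1}{614} \cdot \frac{1}{11} = \left(9 i \sqrt{7} + 29666320\right) - \frac{1}{6754} = \left(29666320 + 9 i \sqrt{7}\right) - \frac{1}{6754} = \frac{200366325279}{6754} + 9 i \sqrt{7}$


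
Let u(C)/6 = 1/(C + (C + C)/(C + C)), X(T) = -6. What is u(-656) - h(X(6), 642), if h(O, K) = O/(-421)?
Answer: -6456/275755 ≈ -0.023412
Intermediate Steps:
h(O, K) = -O/421 (h(O, K) = O*(-1/421) = -O/421)
u(C) = 6/(1 + C) (u(C) = 6/(C + (C + C)/(C + C)) = 6/(C + (2*C)/((2*C))) = 6/(C + (2*C)*(1/(2*C))) = 6/(C + 1) = 6/(1 + C))
u(-656) - h(X(6), 642) = 6/(1 - 656) - (-1)*(-6)/421 = 6/(-655) - 1*6/421 = 6*(-1/655) - 6/421 = -6/655 - 6/421 = -6456/275755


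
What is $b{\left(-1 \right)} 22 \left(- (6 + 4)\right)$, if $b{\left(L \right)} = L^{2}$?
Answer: $-220$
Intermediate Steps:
$b{\left(-1 \right)} 22 \left(- (6 + 4)\right) = \left(-1\right)^{2} \cdot 22 \left(- (6 + 4)\right) = 1 \cdot 22 \left(\left(-1\right) 10\right) = 22 \left(-10\right) = -220$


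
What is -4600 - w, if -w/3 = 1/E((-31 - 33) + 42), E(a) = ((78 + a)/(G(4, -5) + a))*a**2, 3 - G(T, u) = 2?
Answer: -17811209/3872 ≈ -4600.0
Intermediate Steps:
G(T, u) = 1 (G(T, u) = 3 - 1*2 = 3 - 2 = 1)
E(a) = a**2*(78 + a)/(1 + a) (E(a) = ((78 + a)/(1 + a))*a**2 = a**2*(78 + a)/(1 + a))
w = 9/3872 (w = -3*(1 + ((-31 - 33) + 42))/((78 + ((-31 - 33) + 42))*((-31 - 33) + 42)**2) = -3*(1 + (-64 + 42))/((-64 + 42)**2*(78 + (-64 + 42))) = -3*(1 - 22)/(484*(78 - 22)) = -3/(484*56/(-21)) = -3/(484*(-1/21)*56) = -3/(-3872/3) = -3*(-3/3872) = 9/3872 ≈ 0.0023244)
-4600 - w = -4600 - 1*9/3872 = -4600 - 9/3872 = -17811209/3872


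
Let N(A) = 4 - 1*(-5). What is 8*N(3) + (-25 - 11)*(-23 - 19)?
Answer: 1584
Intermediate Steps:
N(A) = 9 (N(A) = 4 + 5 = 9)
8*N(3) + (-25 - 11)*(-23 - 19) = 8*9 + (-25 - 11)*(-23 - 19) = 72 - 36*(-42) = 72 + 1512 = 1584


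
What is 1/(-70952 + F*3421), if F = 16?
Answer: -1/16216 ≈ -6.1668e-5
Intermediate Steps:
1/(-70952 + F*3421) = 1/(-70952 + 16*3421) = 1/(-70952 + 54736) = 1/(-16216) = -1/16216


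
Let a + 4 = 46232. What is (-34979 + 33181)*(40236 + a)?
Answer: -155462272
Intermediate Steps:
a = 46228 (a = -4 + 46232 = 46228)
(-34979 + 33181)*(40236 + a) = (-34979 + 33181)*(40236 + 46228) = -1798*86464 = -155462272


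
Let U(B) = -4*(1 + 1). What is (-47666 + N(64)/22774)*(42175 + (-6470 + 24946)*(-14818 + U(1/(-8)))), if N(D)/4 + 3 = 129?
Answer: 148656158421442490/11387 ≈ 1.3055e+13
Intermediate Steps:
N(D) = 504 (N(D) = -12 + 4*129 = -12 + 516 = 504)
U(B) = -8 (U(B) = -4*2 = -8)
(-47666 + N(64)/22774)*(42175 + (-6470 + 24946)*(-14818 + U(1/(-8)))) = (-47666 + 504/22774)*(42175 + (-6470 + 24946)*(-14818 - 8)) = (-47666 + 504*(1/22774))*(42175 + 18476*(-14826)) = (-47666 + 252/11387)*(42175 - 273925176) = -542772490/11387*(-273883001) = 148656158421442490/11387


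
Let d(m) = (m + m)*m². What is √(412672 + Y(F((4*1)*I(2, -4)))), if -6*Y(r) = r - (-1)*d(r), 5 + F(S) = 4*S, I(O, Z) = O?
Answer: √1624426/2 ≈ 637.26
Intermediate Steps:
F(S) = -5 + 4*S
d(m) = 2*m³ (d(m) = (2*m)*m² = 2*m³)
Y(r) = -r³/3 - r/6 (Y(r) = -(r - (-1)*2*r³)/6 = -(r - (-2)*r³)/6 = -(r + 2*r³)/6 = -r³/3 - r/6)
√(412672 + Y(F((4*1)*I(2, -4)))) = √(412672 + (-(-5 + 4*((4*1)*2))³/3 - (-5 + 4*((4*1)*2))/6)) = √(412672 + (-(-5 + 4*(4*2))³/3 - (-5 + 4*(4*2))/6)) = √(412672 + (-(-5 + 4*8)³/3 - (-5 + 4*8)/6)) = √(412672 + (-(-5 + 32)³/3 - (-5 + 32)/6)) = √(412672 + (-⅓*27³ - ⅙*27)) = √(412672 + (-⅓*19683 - 9/2)) = √(412672 + (-6561 - 9/2)) = √(412672 - 13131/2) = √(812213/2) = √1624426/2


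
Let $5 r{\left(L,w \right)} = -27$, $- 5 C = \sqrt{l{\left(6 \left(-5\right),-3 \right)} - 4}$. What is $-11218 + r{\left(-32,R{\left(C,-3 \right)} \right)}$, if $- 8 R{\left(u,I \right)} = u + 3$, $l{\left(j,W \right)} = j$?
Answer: $- \frac{56117}{5} \approx -11223.0$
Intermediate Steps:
$C = - \frac{i \sqrt{34}}{5}$ ($C = - \frac{\sqrt{6 \left(-5\right) - 4}}{5} = - \frac{\sqrt{-30 - 4}}{5} = - \frac{\sqrt{-34}}{5} = - \frac{i \sqrt{34}}{5} \approx - 1.1662 i$)
$R{\left(u,I \right)} = - \frac{3}{8} - \frac{u}{8}$ ($R{\left(u,I \right)} = - \frac{u + 3}{8} = - \frac{3 + u}{8} = - \frac{3}{8} - \frac{u}{8}$)
$r{\left(L,w \right)} = - \frac{27}{5}$ ($r{\left(L,w \right)} = \frac{1}{5} \left(-27\right) = - \frac{27}{5}$)
$-11218 + r{\left(-32,R{\left(C,-3 \right)} \right)} = -11218 - \frac{27}{5} = - \frac{56117}{5}$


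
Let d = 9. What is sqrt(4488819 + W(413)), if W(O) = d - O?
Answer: sqrt(4488415) ≈ 2118.6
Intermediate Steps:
W(O) = 9 - O
sqrt(4488819 + W(413)) = sqrt(4488819 + (9 - 1*413)) = sqrt(4488819 + (9 - 413)) = sqrt(4488819 - 404) = sqrt(4488415)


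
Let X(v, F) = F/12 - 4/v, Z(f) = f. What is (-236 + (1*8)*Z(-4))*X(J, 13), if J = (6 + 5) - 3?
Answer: -469/3 ≈ -156.33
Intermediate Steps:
J = 8 (J = 11 - 3 = 8)
X(v, F) = -4/v + F/12 (X(v, F) = F*(1/12) - 4/v = F/12 - 4/v = -4/v + F/12)
(-236 + (1*8)*Z(-4))*X(J, 13) = (-236 + (1*8)*(-4))*(-4/8 + (1/12)*13) = (-236 + 8*(-4))*(-4*⅛ + 13/12) = (-236 - 32)*(-½ + 13/12) = -268*7/12 = -469/3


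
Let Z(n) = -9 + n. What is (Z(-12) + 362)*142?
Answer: 48422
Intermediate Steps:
(Z(-12) + 362)*142 = ((-9 - 12) + 362)*142 = (-21 + 362)*142 = 341*142 = 48422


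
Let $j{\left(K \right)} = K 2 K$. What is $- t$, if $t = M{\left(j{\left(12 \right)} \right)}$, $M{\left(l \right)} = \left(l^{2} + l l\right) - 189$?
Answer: $-165699$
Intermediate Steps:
$j{\left(K \right)} = 2 K^{2}$ ($j{\left(K \right)} = 2 K K = 2 K^{2}$)
$M{\left(l \right)} = -189 + 2 l^{2}$ ($M{\left(l \right)} = \left(l^{2} + l^{2}\right) - 189 = 2 l^{2} - 189 = -189 + 2 l^{2}$)
$t = 165699$ ($t = -189 + 2 \left(2 \cdot 12^{2}\right)^{2} = -189 + 2 \left(2 \cdot 144\right)^{2} = -189 + 2 \cdot 288^{2} = -189 + 2 \cdot 82944 = -189 + 165888 = 165699$)
$- t = \left(-1\right) 165699 = -165699$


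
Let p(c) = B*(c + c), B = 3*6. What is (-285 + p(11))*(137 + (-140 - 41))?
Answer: -4884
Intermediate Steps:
B = 18
p(c) = 36*c (p(c) = 18*(c + c) = 18*(2*c) = 36*c)
(-285 + p(11))*(137 + (-140 - 41)) = (-285 + 36*11)*(137 + (-140 - 41)) = (-285 + 396)*(137 - 181) = 111*(-44) = -4884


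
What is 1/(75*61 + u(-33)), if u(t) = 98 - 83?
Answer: 1/4590 ≈ 0.00021786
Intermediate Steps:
u(t) = 15
1/(75*61 + u(-33)) = 1/(75*61 + 15) = 1/(4575 + 15) = 1/4590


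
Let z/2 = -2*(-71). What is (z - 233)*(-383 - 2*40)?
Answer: -23613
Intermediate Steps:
z = 284 (z = 2*(-2*(-71)) = 2*142 = 284)
(z - 233)*(-383 - 2*40) = (284 - 233)*(-383 - 2*40) = 51*(-383 - 80) = 51*(-463) = -23613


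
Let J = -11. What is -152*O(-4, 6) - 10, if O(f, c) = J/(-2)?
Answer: -846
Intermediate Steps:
O(f, c) = 11/2 (O(f, c) = -11/(-2) = -11*(-½) = 11/2)
-152*O(-4, 6) - 10 = -152*11/2 - 10 = -836 - 10 = -846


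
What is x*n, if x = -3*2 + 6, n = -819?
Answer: 0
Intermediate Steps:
x = 0 (x = -6 + 6 = 0)
x*n = 0*(-819) = 0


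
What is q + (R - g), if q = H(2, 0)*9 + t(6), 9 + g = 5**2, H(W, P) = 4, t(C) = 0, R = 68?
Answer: 88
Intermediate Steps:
g = 16 (g = -9 + 5**2 = -9 + 25 = 16)
q = 36 (q = 4*9 + 0 = 36 + 0 = 36)
q + (R - g) = 36 + (68 - 1*16) = 36 + (68 - 16) = 36 + 52 = 88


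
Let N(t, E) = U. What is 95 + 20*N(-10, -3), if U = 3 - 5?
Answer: 55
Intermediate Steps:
U = -2
N(t, E) = -2
95 + 20*N(-10, -3) = 95 + 20*(-2) = 95 - 40 = 55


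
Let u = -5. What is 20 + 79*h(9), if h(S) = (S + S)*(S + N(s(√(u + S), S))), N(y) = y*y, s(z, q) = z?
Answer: 18506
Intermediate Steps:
N(y) = y²
h(S) = 2*S*(-5 + 2*S) (h(S) = (S + S)*(S + (√(-5 + S))²) = (2*S)*(S + (-5 + S)) = (2*S)*(-5 + 2*S) = 2*S*(-5 + 2*S))
20 + 79*h(9) = 20 + 79*(2*9*(-5 + 2*9)) = 20 + 79*(2*9*(-5 + 18)) = 20 + 79*(2*9*13) = 20 + 79*234 = 20 + 18486 = 18506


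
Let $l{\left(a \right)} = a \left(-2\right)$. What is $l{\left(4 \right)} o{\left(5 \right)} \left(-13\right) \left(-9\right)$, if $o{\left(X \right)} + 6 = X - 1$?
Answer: $1872$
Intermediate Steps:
$l{\left(a \right)} = - 2 a$
$o{\left(X \right)} = -7 + X$ ($o{\left(X \right)} = -6 + \left(X - 1\right) = -6 + \left(-1 + X\right) = -7 + X$)
$l{\left(4 \right)} o{\left(5 \right)} \left(-13\right) \left(-9\right) = \left(-2\right) 4 \left(-7 + 5\right) \left(-13\right) \left(-9\right) = - 8 \left(-2\right) \left(-13\right) \left(-9\right) = - 8 \cdot 26 \left(-9\right) = \left(-8\right) \left(-234\right) = 1872$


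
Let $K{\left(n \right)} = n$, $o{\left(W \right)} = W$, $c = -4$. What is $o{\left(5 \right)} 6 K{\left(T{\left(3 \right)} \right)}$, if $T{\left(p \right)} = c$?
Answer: $-120$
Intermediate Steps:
$T{\left(p \right)} = -4$
$o{\left(5 \right)} 6 K{\left(T{\left(3 \right)} \right)} = 5 \cdot 6 \left(-4\right) = 30 \left(-4\right) = -120$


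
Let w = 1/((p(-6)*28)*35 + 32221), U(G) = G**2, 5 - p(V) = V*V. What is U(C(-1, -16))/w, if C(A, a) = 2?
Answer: 7364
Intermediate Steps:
p(V) = 5 - V**2 (p(V) = 5 - V*V = 5 - V**2)
w = 1/1841 (w = 1/(((5 - 1*(-6)**2)*28)*35 + 32221) = 1/(((5 - 1*36)*28)*35 + 32221) = 1/(((5 - 36)*28)*35 + 32221) = 1/(-31*28*35 + 32221) = 1/(-868*35 + 32221) = 1/(-30380 + 32221) = 1/1841 ≈ 0.00054318)
U(C(-1, -16))/w = 2**2/(1/1841) = 4*1841 = 7364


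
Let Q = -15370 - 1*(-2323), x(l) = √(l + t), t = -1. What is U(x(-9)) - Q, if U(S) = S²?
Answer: 13037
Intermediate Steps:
x(l) = √(-1 + l) (x(l) = √(l - 1) = √(-1 + l))
Q = -13047 (Q = -15370 + 2323 = -13047)
U(x(-9)) - Q = (√(-1 - 9))² - 1*(-13047) = (√(-10))² + 13047 = (I*√10)² + 13047 = -10 + 13047 = 13037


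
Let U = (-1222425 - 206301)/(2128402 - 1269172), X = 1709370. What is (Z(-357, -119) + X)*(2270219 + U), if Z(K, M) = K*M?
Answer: 189846250466801074/47735 ≈ 3.9771e+12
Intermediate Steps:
U = -238121/143205 (U = -1428726/859230 = -1428726*1/859230 = -238121/143205 ≈ -1.6628)
(Z(-357, -119) + X)*(2270219 + U) = (-357*(-119) + 1709370)*(2270219 - 238121/143205) = (42483 + 1709370)*(325106473774/143205) = 1751853*(325106473774/143205) = 189846250466801074/47735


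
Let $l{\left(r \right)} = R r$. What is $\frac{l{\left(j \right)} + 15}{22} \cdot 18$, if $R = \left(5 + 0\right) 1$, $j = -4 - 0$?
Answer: $- \frac{45}{11} \approx -4.0909$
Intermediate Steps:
$j = -4$ ($j = -4 + 0 = -4$)
$R = 5$ ($R = 5 \cdot 1 = 5$)
$l{\left(r \right)} = 5 r$
$\frac{l{\left(j \right)} + 15}{22} \cdot 18 = \frac{5 \left(-4\right) + 15}{22} \cdot 18 = \frac{-20 + 15}{22} \cdot 18 = \frac{1}{22} \left(-5\right) 18 = \left(- \frac{5}{22}\right) 18 = - \frac{45}{11}$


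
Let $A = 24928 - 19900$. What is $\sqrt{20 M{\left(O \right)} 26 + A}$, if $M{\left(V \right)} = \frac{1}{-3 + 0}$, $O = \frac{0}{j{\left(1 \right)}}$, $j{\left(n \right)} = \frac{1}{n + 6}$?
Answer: $\frac{2 \sqrt{10923}}{3} \approx 69.675$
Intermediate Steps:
$j{\left(n \right)} = \frac{1}{6 + n}$
$O = 0$ ($O = \frac{0}{\frac{1}{6 + 1}} = \frac{0}{\frac{1}{7}} = 0 \frac{1}{\frac{1}{7}} = 0 \cdot 7 = 0$)
$M{\left(V \right)} = - \frac{1}{3}$ ($M{\left(V \right)} = \frac{1}{-3} = - \frac{1}{3}$)
$A = 5028$ ($A = 24928 - 19900 = 5028$)
$\sqrt{20 M{\left(O \right)} 26 + A} = \sqrt{20 \left(- \frac{1}{3}\right) 26 + 5028} = \sqrt{\left(- \frac{20}{3}\right) 26 + 5028} = \sqrt{- \frac{520}{3} + 5028} = \sqrt{\frac{14564}{3}} = \frac{2 \sqrt{10923}}{3}$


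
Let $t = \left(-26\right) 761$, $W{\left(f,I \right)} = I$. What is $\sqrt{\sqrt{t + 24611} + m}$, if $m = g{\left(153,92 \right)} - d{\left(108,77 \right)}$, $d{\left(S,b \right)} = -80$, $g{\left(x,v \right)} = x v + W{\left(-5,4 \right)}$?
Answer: $\sqrt{14160 + 5 \sqrt{193}} \approx 119.29$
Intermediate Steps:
$g{\left(x,v \right)} = 4 + v x$ ($g{\left(x,v \right)} = x v + 4 = v x + 4 = 4 + v x$)
$t = -19786$
$m = 14160$ ($m = \left(4 + 92 \cdot 153\right) - -80 = \left(4 + 14076\right) + 80 = 14080 + 80 = 14160$)
$\sqrt{\sqrt{t + 24611} + m} = \sqrt{\sqrt{-19786 + 24611} + 14160} = \sqrt{\sqrt{4825} + 14160} = \sqrt{5 \sqrt{193} + 14160} = \sqrt{14160 + 5 \sqrt{193}}$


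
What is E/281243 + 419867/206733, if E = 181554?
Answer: 155617857763/58142209119 ≈ 2.6765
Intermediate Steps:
E/281243 + 419867/206733 = 181554/281243 + 419867/206733 = 155617857763/58142209119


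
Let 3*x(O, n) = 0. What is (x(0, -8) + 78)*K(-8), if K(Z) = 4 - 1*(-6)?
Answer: 780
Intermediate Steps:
x(O, n) = 0 (x(O, n) = (⅓)*0 = 0)
K(Z) = 10 (K(Z) = 4 + 6 = 10)
(x(0, -8) + 78)*K(-8) = (0 + 78)*10 = 78*10 = 780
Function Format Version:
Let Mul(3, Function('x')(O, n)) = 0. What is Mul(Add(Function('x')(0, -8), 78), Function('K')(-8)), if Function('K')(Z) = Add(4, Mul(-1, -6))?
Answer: 780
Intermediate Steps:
Function('x')(O, n) = 0 (Function('x')(O, n) = Mul(Rational(1, 3), 0) = 0)
Function('K')(Z) = 10 (Function('K')(Z) = Add(4, 6) = 10)
Mul(Add(Function('x')(0, -8), 78), Function('K')(-8)) = Mul(Add(0, 78), 10) = Mul(78, 10) = 780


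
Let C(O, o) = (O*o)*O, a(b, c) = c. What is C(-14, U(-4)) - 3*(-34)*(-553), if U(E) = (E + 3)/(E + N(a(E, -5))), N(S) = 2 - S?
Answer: -169414/3 ≈ -56471.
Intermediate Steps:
U(E) = (3 + E)/(7 + E) (U(E) = (E + 3)/(E + (2 - 1*(-5))) = (3 + E)/(E + (2 + 5)) = (3 + E)/(E + 7) = (3 + E)/(7 + E))
C(O, o) = o*O²
C(-14, U(-4)) - 3*(-34)*(-553) = ((3 - 4)/(7 - 4))*(-14)² - 3*(-34)*(-553) = (-1/3)*196 + 102*(-553) = ((⅓)*(-1))*196 - 56406 = -⅓*196 - 56406 = -196/3 - 56406 = -169414/3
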